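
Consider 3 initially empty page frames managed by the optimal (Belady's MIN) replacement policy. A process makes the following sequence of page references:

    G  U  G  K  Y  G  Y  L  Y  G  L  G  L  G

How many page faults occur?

5

G -> fault, frames (G)
U -> fault, frames (G U)
G -> hit
K -> fault, frames (G U K)
Y -> fault, evict K, frames (G U Y)
G -> hit
Y -> hit
L -> fault, evict U, frames (G Y L)
Y -> hit
G -> hit
L -> hit
G -> hit
L -> hit
G -> hit
Page faults: 5.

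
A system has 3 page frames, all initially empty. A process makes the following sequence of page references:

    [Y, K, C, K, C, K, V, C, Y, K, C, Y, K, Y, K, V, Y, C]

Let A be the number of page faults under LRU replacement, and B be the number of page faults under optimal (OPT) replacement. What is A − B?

Under LRU: F F F . . . F . F F . . . . . F . F → 8 faults.
Under OPT: F F F . . . F . . F . . . . . F . . → 6 faults.
A − B = 8 − 6 = 2.

2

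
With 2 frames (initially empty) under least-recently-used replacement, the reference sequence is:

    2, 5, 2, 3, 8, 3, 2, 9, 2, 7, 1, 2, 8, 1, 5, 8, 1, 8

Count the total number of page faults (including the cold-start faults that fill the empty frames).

14

2 → miss, frames {2}
5 → miss, frames {2,5}
2 → hit
3 → miss, evict 5, frames {2,3}
8 → miss, evict 2, frames {3,8}
3 → hit
2 → miss, evict 8, frames {3,2}
9 → miss, evict 3, frames {2,9}
2 → hit
7 → miss, evict 9, frames {2,7}
1 → miss, evict 2, frames {7,1}
2 → miss, evict 7, frames {1,2}
8 → miss, evict 1, frames {2,8}
1 → miss, evict 2, frames {8,1}
5 → miss, evict 8, frames {1,5}
8 → miss, evict 1, frames {5,8}
1 → miss, evict 5, frames {8,1}
8 → hit
Page faults: 14.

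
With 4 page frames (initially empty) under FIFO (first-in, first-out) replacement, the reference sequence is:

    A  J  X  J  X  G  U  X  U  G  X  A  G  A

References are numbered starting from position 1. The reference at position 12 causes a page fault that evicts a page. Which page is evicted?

J

pos 1: A -> miss, frames (A)
pos 2: J -> miss, frames (A J)
pos 3: X -> miss, frames (A J X)
pos 4: J -> hit
pos 5: X -> hit
pos 6: G -> miss, frames (A J X G)
pos 7: U -> miss, evict A, frames (J X G U)
pos 8: X -> hit
pos 9: U -> hit
pos 10: G -> hit
pos 11: X -> hit
pos 12: A -> miss, evict J, frames (X G U A)
At position 12, page J is evicted.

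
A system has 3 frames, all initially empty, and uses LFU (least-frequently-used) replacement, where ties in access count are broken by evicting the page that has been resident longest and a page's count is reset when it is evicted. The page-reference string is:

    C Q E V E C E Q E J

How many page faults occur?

C: miss, frames {C}
Q: miss, frames {C,Q}
E: miss, frames {C,Q,E}
V: miss, evict C, frames {Q,E,V}
E: hit
C: miss, evict Q, frames {E,V,C}
E: hit
Q: miss, evict V, frames {E,C,Q}
E: hit
J: miss, evict C, frames {E,Q,J}
Page faults: 7.

7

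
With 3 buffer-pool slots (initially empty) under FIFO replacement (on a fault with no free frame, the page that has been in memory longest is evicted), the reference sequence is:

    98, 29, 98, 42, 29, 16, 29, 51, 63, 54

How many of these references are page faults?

98 → miss, frames {98}
29 → miss, frames {98,29}
98 → hit
42 → miss, frames {98,29,42}
29 → hit
16 → miss, evict 98, frames {29,42,16}
29 → hit
51 → miss, evict 29, frames {42,16,51}
63 → miss, evict 42, frames {16,51,63}
54 → miss, evict 16, frames {51,63,54}
Page faults: 7.

7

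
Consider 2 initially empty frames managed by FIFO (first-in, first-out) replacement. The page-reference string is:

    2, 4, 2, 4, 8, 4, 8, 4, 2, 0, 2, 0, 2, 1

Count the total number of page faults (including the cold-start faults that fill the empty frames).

6

2: fault, frames [2]
4: fault, frames [2, 4]
2: hit
4: hit
8: fault, evict 2, frames [4, 8]
4: hit
8: hit
4: hit
2: fault, evict 4, frames [8, 2]
0: fault, evict 8, frames [2, 0]
2: hit
0: hit
2: hit
1: fault, evict 2, frames [0, 1]
Page faults: 6.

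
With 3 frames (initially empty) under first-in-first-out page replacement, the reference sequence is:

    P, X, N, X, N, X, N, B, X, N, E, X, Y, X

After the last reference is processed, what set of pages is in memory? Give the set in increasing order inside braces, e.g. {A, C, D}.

{E, X, Y}

P: miss, frames {P}
X: miss, frames {P,X}
N: miss, frames {P,X,N}
X: hit
N: hit
X: hit
N: hit
B: miss, evict P, frames {X,N,B}
X: hit
N: hit
E: miss, evict X, frames {N,B,E}
X: miss, evict N, frames {B,E,X}
Y: miss, evict B, frames {E,X,Y}
X: hit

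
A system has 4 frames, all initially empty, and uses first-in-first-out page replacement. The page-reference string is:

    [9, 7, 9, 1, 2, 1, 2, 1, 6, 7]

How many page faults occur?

9 → fault, frames [9]
7 → fault, frames [9, 7]
9 → hit
1 → fault, frames [9, 7, 1]
2 → fault, frames [9, 7, 1, 2]
1 → hit
2 → hit
1 → hit
6 → fault, evict 9, frames [7, 1, 2, 6]
7 → hit
Page faults: 5.

5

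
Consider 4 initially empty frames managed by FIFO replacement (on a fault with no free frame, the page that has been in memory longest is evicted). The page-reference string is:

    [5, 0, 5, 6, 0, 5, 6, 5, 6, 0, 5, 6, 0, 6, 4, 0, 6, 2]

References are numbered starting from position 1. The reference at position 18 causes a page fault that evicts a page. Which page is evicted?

5

pos 1: 5: miss, frames {5}
pos 2: 0: miss, frames {5,0}
pos 3: 5: hit
pos 4: 6: miss, frames {5,0,6}
pos 5: 0: hit
pos 6: 5: hit
pos 7: 6: hit
pos 8: 5: hit
pos 9: 6: hit
pos 10: 0: hit
pos 11: 5: hit
pos 12: 6: hit
pos 13: 0: hit
pos 14: 6: hit
pos 15: 4: miss, frames {5,0,6,4}
pos 16: 0: hit
pos 17: 6: hit
pos 18: 2: miss, evict 5, frames {0,6,4,2}
At position 18, page 5 is evicted.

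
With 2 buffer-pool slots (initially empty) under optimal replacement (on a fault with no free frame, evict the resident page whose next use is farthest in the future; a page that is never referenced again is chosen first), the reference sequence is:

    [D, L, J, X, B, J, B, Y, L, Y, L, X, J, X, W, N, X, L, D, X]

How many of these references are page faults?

D: fault, frames {D}
L: fault, frames {D,L}
J: fault, evict D, frames {L,J}
X: fault, evict L, frames {J,X}
B: fault, evict X, frames {J,B}
J: hit
B: hit
Y: fault, evict B, frames {J,Y}
L: fault, evict J, frames {Y,L}
Y: hit
L: hit
X: fault, evict Y, frames {L,X}
J: fault, evict L, frames {X,J}
X: hit
W: fault, evict J, frames {X,W}
N: fault, evict W, frames {X,N}
X: hit
L: fault, evict N, frames {X,L}
D: fault, evict L, frames {X,D}
X: hit
Page faults: 13.

13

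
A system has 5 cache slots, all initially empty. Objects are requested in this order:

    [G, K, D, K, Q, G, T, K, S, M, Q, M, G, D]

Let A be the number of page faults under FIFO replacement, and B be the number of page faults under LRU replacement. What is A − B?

Under FIFO: F F F . F . F . F F . . F F → 9 faults.
Under LRU: F F F . F . F . F F F . F F → 10 faults.
A − B = 9 − 10 = -1.

-1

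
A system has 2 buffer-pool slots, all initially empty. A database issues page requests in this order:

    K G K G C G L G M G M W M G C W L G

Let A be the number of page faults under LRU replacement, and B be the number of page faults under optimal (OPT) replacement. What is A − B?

Under LRU: F F . . F . F . F . . F . F F F F F → 11 faults.
Under OPT: F F . . F . F . F . . F . F F . F F → 10 faults.
A − B = 11 − 10 = 1.

1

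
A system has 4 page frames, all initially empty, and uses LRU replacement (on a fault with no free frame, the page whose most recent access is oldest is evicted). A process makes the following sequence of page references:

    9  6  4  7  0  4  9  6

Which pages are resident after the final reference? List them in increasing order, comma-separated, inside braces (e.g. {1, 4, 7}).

{0, 4, 6, 9}

9 -> miss, frames [9]
6 -> miss, frames [9, 6]
4 -> miss, frames [9, 6, 4]
7 -> miss, frames [9, 6, 4, 7]
0 -> miss, evict 9, frames [6, 4, 7, 0]
4 -> hit
9 -> miss, evict 6, frames [7, 0, 4, 9]
6 -> miss, evict 7, frames [0, 4, 9, 6]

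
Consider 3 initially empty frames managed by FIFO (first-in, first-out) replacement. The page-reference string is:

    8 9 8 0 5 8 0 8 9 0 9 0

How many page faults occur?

8: fault, frames {8}
9: fault, frames {8,9}
8: hit
0: fault, frames {8,9,0}
5: fault, evict 8, frames {9,0,5}
8: fault, evict 9, frames {0,5,8}
0: hit
8: hit
9: fault, evict 0, frames {5,8,9}
0: fault, evict 5, frames {8,9,0}
9: hit
0: hit
Page faults: 7.

7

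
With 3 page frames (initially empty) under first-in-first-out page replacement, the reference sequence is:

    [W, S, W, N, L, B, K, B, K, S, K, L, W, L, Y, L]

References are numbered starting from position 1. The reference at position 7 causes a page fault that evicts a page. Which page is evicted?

N

pos 1: W → miss, frames {W}
pos 2: S → miss, frames {W,S}
pos 3: W → hit
pos 4: N → miss, frames {W,S,N}
pos 5: L → miss, evict W, frames {S,N,L}
pos 6: B → miss, evict S, frames {N,L,B}
pos 7: K → miss, evict N, frames {L,B,K}
At position 7, page N is evicted.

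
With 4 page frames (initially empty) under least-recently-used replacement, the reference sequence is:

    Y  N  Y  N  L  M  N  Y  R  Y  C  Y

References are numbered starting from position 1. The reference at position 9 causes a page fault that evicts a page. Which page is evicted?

pos 1: Y → miss, frames [Y]
pos 2: N → miss, frames [Y, N]
pos 3: Y → hit
pos 4: N → hit
pos 5: L → miss, frames [Y, N, L]
pos 6: M → miss, frames [Y, N, L, M]
pos 7: N → hit
pos 8: Y → hit
pos 9: R → miss, evict L, frames [M, N, Y, R]
At position 9, page L is evicted.

L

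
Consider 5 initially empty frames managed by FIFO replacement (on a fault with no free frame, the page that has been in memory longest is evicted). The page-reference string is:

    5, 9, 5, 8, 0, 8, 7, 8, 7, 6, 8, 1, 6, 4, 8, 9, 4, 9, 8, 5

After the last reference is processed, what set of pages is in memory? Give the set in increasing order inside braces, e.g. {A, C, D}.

{1, 4, 5, 8, 9}

5 → miss, frames (5)
9 → miss, frames (5 9)
5 → hit
8 → miss, frames (5 9 8)
0 → miss, frames (5 9 8 0)
8 → hit
7 → miss, frames (5 9 8 0 7)
8 → hit
7 → hit
6 → miss, evict 5, frames (9 8 0 7 6)
8 → hit
1 → miss, evict 9, frames (8 0 7 6 1)
6 → hit
4 → miss, evict 8, frames (0 7 6 1 4)
8 → miss, evict 0, frames (7 6 1 4 8)
9 → miss, evict 7, frames (6 1 4 8 9)
4 → hit
9 → hit
8 → hit
5 → miss, evict 6, frames (1 4 8 9 5)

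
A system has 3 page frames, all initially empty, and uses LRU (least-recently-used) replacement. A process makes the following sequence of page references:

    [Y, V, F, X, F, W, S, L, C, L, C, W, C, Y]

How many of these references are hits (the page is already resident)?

4

Y: miss, frames {Y}
V: miss, frames {Y,V}
F: miss, frames {Y,V,F}
X: miss, evict Y, frames {V,F,X}
F: hit
W: miss, evict V, frames {X,F,W}
S: miss, evict X, frames {F,W,S}
L: miss, evict F, frames {W,S,L}
C: miss, evict W, frames {S,L,C}
L: hit
C: hit
W: miss, evict S, frames {L,C,W}
C: hit
Y: miss, evict L, frames {W,C,Y}
Hits: 4.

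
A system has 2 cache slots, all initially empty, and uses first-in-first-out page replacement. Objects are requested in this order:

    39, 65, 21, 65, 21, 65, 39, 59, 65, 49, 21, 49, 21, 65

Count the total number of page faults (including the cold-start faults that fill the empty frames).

9

39: miss, frames (39)
65: miss, frames (39 65)
21: miss, evict 39, frames (65 21)
65: hit
21: hit
65: hit
39: miss, evict 65, frames (21 39)
59: miss, evict 21, frames (39 59)
65: miss, evict 39, frames (59 65)
49: miss, evict 59, frames (65 49)
21: miss, evict 65, frames (49 21)
49: hit
21: hit
65: miss, evict 49, frames (21 65)
Page faults: 9.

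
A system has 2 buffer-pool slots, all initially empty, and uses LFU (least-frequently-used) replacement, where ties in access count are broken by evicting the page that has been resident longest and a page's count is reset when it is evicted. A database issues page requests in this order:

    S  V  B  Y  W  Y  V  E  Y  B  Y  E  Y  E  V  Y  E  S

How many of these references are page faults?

12

S: fault, frames [S]
V: fault, frames [S, V]
B: fault, evict S, frames [V, B]
Y: fault, evict V, frames [B, Y]
W: fault, evict B, frames [Y, W]
Y: hit
V: fault, evict W, frames [Y, V]
E: fault, evict V, frames [Y, E]
Y: hit
B: fault, evict E, frames [Y, B]
Y: hit
E: fault, evict B, frames [Y, E]
Y: hit
E: hit
V: fault, evict E, frames [Y, V]
Y: hit
E: fault, evict V, frames [Y, E]
S: fault, evict E, frames [Y, S]
Page faults: 12.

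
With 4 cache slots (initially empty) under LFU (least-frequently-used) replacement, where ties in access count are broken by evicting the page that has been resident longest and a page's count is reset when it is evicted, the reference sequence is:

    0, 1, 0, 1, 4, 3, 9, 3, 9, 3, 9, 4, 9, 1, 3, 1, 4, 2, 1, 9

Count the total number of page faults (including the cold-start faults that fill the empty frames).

0: fault, frames [0]
1: fault, frames [0, 1]
0: hit
1: hit
4: fault, frames [0, 1, 4]
3: fault, frames [0, 1, 4, 3]
9: fault, evict 4, frames [0, 1, 3, 9]
3: hit
9: hit
3: hit
9: hit
4: fault, evict 0, frames [1, 3, 9, 4]
9: hit
1: hit
3: hit
1: hit
4: hit
2: fault, evict 4, frames [1, 3, 9, 2]
1: hit
9: hit
Page faults: 7.

7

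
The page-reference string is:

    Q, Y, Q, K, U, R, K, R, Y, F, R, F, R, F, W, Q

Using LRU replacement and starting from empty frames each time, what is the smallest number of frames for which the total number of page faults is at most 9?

f=1: 16 faults
f=2: 11 faults
f=3: 9 faults
f=4: 9 faults
f=5: 8 faults
f=6: 8 faults
f=7: 7 faults
Smallest f with faults ≤ 9 is 3.

3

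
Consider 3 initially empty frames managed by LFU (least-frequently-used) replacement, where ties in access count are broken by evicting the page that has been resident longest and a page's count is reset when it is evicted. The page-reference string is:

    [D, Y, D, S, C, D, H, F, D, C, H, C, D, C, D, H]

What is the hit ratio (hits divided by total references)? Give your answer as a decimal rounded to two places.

0.50

D: miss, frames (D)
Y: miss, frames (D Y)
D: hit
S: miss, frames (D Y S)
C: miss, evict Y, frames (D S C)
D: hit
H: miss, evict S, frames (D C H)
F: miss, evict C, frames (D H F)
D: hit
C: miss, evict H, frames (D F C)
H: miss, evict F, frames (D C H)
C: hit
D: hit
C: hit
D: hit
H: hit
Hits: 8 of 16 references → 8/16 = 0.5000.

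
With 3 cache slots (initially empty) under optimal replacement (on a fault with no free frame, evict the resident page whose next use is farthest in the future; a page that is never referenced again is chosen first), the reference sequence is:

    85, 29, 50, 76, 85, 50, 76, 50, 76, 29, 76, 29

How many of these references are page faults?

85 -> miss, frames [85]
29 -> miss, frames [85, 29]
50 -> miss, frames [85, 29, 50]
76 -> miss, evict 29, frames [85, 50, 76]
85 -> hit
50 -> hit
76 -> hit
50 -> hit
76 -> hit
29 -> miss, evict 50, frames [85, 76, 29]
76 -> hit
29 -> hit
Page faults: 5.

5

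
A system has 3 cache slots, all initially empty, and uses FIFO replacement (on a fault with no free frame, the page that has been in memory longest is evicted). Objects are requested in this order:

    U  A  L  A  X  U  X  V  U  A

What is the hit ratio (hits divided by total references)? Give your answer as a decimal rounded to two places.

U: fault, frames [U]
A: fault, frames [U, A]
L: fault, frames [U, A, L]
A: hit
X: fault, evict U, frames [A, L, X]
U: fault, evict A, frames [L, X, U]
X: hit
V: fault, evict L, frames [X, U, V]
U: hit
A: fault, evict X, frames [U, V, A]
Hits: 3 of 10 references → 3/10 = 0.3000.

0.30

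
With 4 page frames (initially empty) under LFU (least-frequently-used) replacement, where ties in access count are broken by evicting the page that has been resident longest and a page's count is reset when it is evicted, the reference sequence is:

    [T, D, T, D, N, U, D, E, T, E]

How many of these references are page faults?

T -> fault, frames {T}
D -> fault, frames {T,D}
T -> hit
D -> hit
N -> fault, frames {T,D,N}
U -> fault, frames {T,D,N,U}
D -> hit
E -> fault, evict N, frames {T,D,U,E}
T -> hit
E -> hit
Page faults: 5.

5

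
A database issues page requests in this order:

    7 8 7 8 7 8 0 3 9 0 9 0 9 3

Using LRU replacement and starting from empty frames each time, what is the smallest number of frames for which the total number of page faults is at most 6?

3

f=1: 14 faults
f=2: 7 faults
f=3: 5 faults
f=4: 5 faults
f=5: 5 faults
Smallest f with faults ≤ 6 is 3.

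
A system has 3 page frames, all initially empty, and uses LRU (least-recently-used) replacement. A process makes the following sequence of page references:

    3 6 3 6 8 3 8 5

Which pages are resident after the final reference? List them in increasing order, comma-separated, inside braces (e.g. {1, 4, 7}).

{3, 5, 8}

3 -> miss, frames (3)
6 -> miss, frames (3 6)
3 -> hit
6 -> hit
8 -> miss, frames (3 6 8)
3 -> hit
8 -> hit
5 -> miss, evict 6, frames (3 8 5)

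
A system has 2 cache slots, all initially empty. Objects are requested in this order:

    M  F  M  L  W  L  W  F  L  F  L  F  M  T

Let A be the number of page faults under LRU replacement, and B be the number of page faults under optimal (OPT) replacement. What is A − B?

1

Under LRU: F F . F F . . F F . . . F F → 8 faults.
Under OPT: F F . F F . . F . . . . F F → 7 faults.
A − B = 8 − 7 = 1.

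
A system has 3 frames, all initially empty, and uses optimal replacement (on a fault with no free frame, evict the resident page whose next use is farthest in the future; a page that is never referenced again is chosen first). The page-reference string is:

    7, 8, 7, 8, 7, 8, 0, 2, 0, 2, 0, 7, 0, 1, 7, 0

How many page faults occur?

7 → miss, frames [7]
8 → miss, frames [7, 8]
7 → hit
8 → hit
7 → hit
8 → hit
0 → miss, frames [7, 8, 0]
2 → miss, evict 8, frames [7, 0, 2]
0 → hit
2 → hit
0 → hit
7 → hit
0 → hit
1 → miss, evict 2, frames [7, 0, 1]
7 → hit
0 → hit
Page faults: 5.

5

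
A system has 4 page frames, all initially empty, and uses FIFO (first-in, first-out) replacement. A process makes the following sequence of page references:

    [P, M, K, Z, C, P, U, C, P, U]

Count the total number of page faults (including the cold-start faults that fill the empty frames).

7

P -> miss, frames (P)
M -> miss, frames (P M)
K -> miss, frames (P M K)
Z -> miss, frames (P M K Z)
C -> miss, evict P, frames (M K Z C)
P -> miss, evict M, frames (K Z C P)
U -> miss, evict K, frames (Z C P U)
C -> hit
P -> hit
U -> hit
Page faults: 7.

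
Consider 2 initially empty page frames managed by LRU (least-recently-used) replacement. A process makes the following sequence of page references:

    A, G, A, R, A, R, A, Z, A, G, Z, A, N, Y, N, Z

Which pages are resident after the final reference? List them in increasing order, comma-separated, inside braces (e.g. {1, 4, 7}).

{N, Z}

A -> fault, frames [A]
G -> fault, frames [A, G]
A -> hit
R -> fault, evict G, frames [A, R]
A -> hit
R -> hit
A -> hit
Z -> fault, evict R, frames [A, Z]
A -> hit
G -> fault, evict Z, frames [A, G]
Z -> fault, evict A, frames [G, Z]
A -> fault, evict G, frames [Z, A]
N -> fault, evict Z, frames [A, N]
Y -> fault, evict A, frames [N, Y]
N -> hit
Z -> fault, evict Y, frames [N, Z]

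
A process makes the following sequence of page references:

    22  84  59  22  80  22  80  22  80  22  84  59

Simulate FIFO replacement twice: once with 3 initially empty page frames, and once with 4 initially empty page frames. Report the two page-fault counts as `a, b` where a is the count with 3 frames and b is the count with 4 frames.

3 frames: F F F . F F . . . . F F → 7 faults.
4 frames: F F F . F . . . . . . . → 4 faults.
4 < 7: adding a frame reduced faults, as is typical.

7, 4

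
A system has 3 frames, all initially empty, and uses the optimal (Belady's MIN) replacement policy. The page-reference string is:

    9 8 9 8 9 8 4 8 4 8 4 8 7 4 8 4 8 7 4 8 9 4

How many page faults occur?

9 -> fault, frames {9}
8 -> fault, frames {9,8}
9 -> hit
8 -> hit
9 -> hit
8 -> hit
4 -> fault, frames {9,8,4}
8 -> hit
4 -> hit
8 -> hit
4 -> hit
8 -> hit
7 -> fault, evict 9, frames {8,4,7}
4 -> hit
8 -> hit
4 -> hit
8 -> hit
7 -> hit
4 -> hit
8 -> hit
9 -> fault, evict 7, frames {8,4,9}
4 -> hit
Page faults: 5.

5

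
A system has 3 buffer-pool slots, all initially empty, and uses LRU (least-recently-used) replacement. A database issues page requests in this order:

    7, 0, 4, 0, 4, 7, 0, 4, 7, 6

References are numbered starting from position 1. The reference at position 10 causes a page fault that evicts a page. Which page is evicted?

pos 1: 7 -> fault, frames [7]
pos 2: 0 -> fault, frames [7, 0]
pos 3: 4 -> fault, frames [7, 0, 4]
pos 4: 0 -> hit
pos 5: 4 -> hit
pos 6: 7 -> hit
pos 7: 0 -> hit
pos 8: 4 -> hit
pos 9: 7 -> hit
pos 10: 6 -> fault, evict 0, frames [4, 7, 6]
At position 10, page 0 is evicted.

0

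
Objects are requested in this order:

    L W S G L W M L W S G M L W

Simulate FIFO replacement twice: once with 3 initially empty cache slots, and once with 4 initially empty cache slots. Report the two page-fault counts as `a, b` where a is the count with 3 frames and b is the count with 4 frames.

11, 12

3 frames: F F F F F F F . . F F . F F → 11 faults.
4 frames: F F F F . . F F F F F F F F → 12 faults.
12 > 11: adding a frame increased faults — Belady's anomaly.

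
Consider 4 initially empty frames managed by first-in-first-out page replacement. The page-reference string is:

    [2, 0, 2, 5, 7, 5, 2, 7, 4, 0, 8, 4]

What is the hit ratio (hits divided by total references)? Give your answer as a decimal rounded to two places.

0.50

2 → fault, frames {2}
0 → fault, frames {2,0}
2 → hit
5 → fault, frames {2,0,5}
7 → fault, frames {2,0,5,7}
5 → hit
2 → hit
7 → hit
4 → fault, evict 2, frames {0,5,7,4}
0 → hit
8 → fault, evict 0, frames {5,7,4,8}
4 → hit
Hits: 6 of 12 references → 6/12 = 0.5000.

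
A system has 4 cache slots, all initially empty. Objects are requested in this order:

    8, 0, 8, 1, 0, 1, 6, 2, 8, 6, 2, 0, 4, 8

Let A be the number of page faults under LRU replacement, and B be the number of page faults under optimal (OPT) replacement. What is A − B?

3

Under LRU: F F . F . . F F F . . F F F → 9 faults.
Under OPT: F F . F . . F F . . . . F . → 6 faults.
A − B = 9 − 6 = 3.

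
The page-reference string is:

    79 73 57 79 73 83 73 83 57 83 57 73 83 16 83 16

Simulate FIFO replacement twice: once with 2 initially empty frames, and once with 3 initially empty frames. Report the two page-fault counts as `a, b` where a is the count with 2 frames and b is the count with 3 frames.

2 frames: F F F F F F . . F . . F F F . . → 10 faults.
3 frames: F F F . . F . . . . . . . F . . → 5 faults.
5 < 10: adding a frame reduced faults, as is typical.

10, 5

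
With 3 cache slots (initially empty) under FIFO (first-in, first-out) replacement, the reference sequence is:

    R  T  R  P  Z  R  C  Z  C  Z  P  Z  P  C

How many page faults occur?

8

R: fault, frames {R}
T: fault, frames {R,T}
R: hit
P: fault, frames {R,T,P}
Z: fault, evict R, frames {T,P,Z}
R: fault, evict T, frames {P,Z,R}
C: fault, evict P, frames {Z,R,C}
Z: hit
C: hit
Z: hit
P: fault, evict Z, frames {R,C,P}
Z: fault, evict R, frames {C,P,Z}
P: hit
C: hit
Page faults: 8.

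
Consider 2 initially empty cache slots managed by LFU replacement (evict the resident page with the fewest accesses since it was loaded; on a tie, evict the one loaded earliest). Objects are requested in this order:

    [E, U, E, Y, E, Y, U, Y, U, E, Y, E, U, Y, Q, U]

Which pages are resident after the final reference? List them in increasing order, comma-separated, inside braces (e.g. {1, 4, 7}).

{E, U}

E → miss, frames [E]
U → miss, frames [E, U]
E → hit
Y → miss, evict U, frames [E, Y]
E → hit
Y → hit
U → miss, evict Y, frames [E, U]
Y → miss, evict U, frames [E, Y]
U → miss, evict Y, frames [E, U]
E → hit
Y → miss, evict U, frames [E, Y]
E → hit
U → miss, evict Y, frames [E, U]
Y → miss, evict U, frames [E, Y]
Q → miss, evict Y, frames [E, Q]
U → miss, evict Q, frames [E, U]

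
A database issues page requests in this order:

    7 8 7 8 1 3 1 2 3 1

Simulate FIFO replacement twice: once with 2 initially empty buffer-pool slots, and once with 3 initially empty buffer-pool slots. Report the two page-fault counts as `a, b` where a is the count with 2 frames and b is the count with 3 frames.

2 frames: F F . . F F . F . F → 6 faults.
3 frames: F F . . F F . F . . → 5 faults.
5 < 6: adding a frame reduced faults, as is typical.

6, 5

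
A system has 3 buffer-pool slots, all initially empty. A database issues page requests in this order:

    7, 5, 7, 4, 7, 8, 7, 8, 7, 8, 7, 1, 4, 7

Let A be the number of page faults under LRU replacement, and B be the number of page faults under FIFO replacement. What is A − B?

-1

Under LRU: F F . F . F . . . . . F F . → 6 faults.
Under FIFO: F F . F . F F . . . . F F . → 7 faults.
A − B = 6 − 7 = -1.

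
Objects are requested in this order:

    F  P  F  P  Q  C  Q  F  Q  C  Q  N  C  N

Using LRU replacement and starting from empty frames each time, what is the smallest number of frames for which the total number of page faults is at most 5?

4

f=1: 14 faults
f=2: 8 faults
f=3: 6 faults
f=4: 5 faults
f=5: 5 faults
Smallest f with faults ≤ 5 is 4.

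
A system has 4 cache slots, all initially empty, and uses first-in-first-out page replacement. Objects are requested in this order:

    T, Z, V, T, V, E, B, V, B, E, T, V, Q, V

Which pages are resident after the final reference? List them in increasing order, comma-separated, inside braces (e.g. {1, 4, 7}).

{B, Q, T, V}

T: miss, frames {T}
Z: miss, frames {T,Z}
V: miss, frames {T,Z,V}
T: hit
V: hit
E: miss, frames {T,Z,V,E}
B: miss, evict T, frames {Z,V,E,B}
V: hit
B: hit
E: hit
T: miss, evict Z, frames {V,E,B,T}
V: hit
Q: miss, evict V, frames {E,B,T,Q}
V: miss, evict E, frames {B,T,Q,V}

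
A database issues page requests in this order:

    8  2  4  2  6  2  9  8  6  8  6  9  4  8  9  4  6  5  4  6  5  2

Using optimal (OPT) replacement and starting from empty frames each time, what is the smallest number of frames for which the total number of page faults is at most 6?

f=1: 22 faults
f=2: 13 faults
f=3: 9 faults
f=4: 7 faults
f=5: 6 faults
f=6: 6 faults
Smallest f with faults ≤ 6 is 5.

5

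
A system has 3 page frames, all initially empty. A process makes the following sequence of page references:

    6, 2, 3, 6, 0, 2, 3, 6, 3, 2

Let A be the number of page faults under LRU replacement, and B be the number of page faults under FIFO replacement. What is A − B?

Under LRU: F F F . F F F F . . → 7 faults.
Under FIFO: F F F . F . . F . F → 6 faults.
A − B = 7 − 6 = 1.

1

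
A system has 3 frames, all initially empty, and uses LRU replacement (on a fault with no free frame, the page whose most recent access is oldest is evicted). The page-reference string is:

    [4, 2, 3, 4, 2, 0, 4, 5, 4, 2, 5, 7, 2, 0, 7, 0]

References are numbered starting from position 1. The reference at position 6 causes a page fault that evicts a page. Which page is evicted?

pos 1: 4 → miss, frames (4)
pos 2: 2 → miss, frames (4 2)
pos 3: 3 → miss, frames (4 2 3)
pos 4: 4 → hit
pos 5: 2 → hit
pos 6: 0 → miss, evict 3, frames (4 2 0)
At position 6, page 3 is evicted.

3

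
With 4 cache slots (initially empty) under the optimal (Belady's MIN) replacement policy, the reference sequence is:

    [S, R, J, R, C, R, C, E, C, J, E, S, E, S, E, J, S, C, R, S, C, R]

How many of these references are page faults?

S → fault, frames (S)
R → fault, frames (S R)
J → fault, frames (S R J)
R → hit
C → fault, frames (S R J C)
R → hit
C → hit
E → fault, evict R, frames (S J C E)
C → hit
J → hit
E → hit
S → hit
E → hit
S → hit
E → hit
J → hit
S → hit
C → hit
R → fault, evict E, frames (S J C R)
S → hit
C → hit
R → hit
Page faults: 6.

6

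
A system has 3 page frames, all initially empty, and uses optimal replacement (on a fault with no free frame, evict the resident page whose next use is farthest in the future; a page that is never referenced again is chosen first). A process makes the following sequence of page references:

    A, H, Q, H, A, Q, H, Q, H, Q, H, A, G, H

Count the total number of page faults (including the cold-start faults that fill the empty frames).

A -> fault, frames {A}
H -> fault, frames {A,H}
Q -> fault, frames {A,H,Q}
H -> hit
A -> hit
Q -> hit
H -> hit
Q -> hit
H -> hit
Q -> hit
H -> hit
A -> hit
G -> fault, evict Q, frames {A,H,G}
H -> hit
Page faults: 4.

4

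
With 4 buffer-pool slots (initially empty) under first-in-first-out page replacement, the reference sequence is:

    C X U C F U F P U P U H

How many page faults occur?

C -> fault, frames {C}
X -> fault, frames {C,X}
U -> fault, frames {C,X,U}
C -> hit
F -> fault, frames {C,X,U,F}
U -> hit
F -> hit
P -> fault, evict C, frames {X,U,F,P}
U -> hit
P -> hit
U -> hit
H -> fault, evict X, frames {U,F,P,H}
Page faults: 6.

6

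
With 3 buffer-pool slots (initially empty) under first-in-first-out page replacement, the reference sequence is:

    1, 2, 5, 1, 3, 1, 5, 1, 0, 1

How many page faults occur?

6

1: fault, frames (1)
2: fault, frames (1 2)
5: fault, frames (1 2 5)
1: hit
3: fault, evict 1, frames (2 5 3)
1: fault, evict 2, frames (5 3 1)
5: hit
1: hit
0: fault, evict 5, frames (3 1 0)
1: hit
Page faults: 6.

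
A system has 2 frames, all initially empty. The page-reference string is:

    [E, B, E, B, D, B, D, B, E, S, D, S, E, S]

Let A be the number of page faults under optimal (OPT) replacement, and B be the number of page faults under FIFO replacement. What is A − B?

-2

Under OPT: F F . . F . . . F F . . F . → 6 faults.
Under FIFO: F F . . F . . . F F F . F F → 8 faults.
A − B = 6 − 8 = -2.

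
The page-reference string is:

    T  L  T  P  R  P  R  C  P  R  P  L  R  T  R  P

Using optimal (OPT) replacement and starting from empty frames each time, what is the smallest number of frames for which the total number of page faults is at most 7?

f=1: 16 faults
f=2: 9 faults
f=3: 7 faults
f=4: 6 faults
f=5: 5 faults
Smallest f with faults ≤ 7 is 3.

3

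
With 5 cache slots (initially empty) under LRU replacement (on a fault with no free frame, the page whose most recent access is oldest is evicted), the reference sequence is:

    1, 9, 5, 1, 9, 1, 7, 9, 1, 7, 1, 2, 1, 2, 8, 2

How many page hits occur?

1 → fault, frames (1)
9 → fault, frames (1 9)
5 → fault, frames (1 9 5)
1 → hit
9 → hit
1 → hit
7 → fault, frames (5 9 1 7)
9 → hit
1 → hit
7 → hit
1 → hit
2 → fault, frames (5 9 7 1 2)
1 → hit
2 → hit
8 → fault, evict 5, frames (9 7 1 2 8)
2 → hit
Hits: 10.

10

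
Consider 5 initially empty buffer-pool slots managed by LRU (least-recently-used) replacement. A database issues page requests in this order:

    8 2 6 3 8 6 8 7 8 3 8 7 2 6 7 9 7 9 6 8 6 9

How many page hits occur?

16

8 -> miss, frames [8]
2 -> miss, frames [8, 2]
6 -> miss, frames [8, 2, 6]
3 -> miss, frames [8, 2, 6, 3]
8 -> hit
6 -> hit
8 -> hit
7 -> miss, frames [2, 3, 6, 8, 7]
8 -> hit
3 -> hit
8 -> hit
7 -> hit
2 -> hit
6 -> hit
7 -> hit
9 -> miss, evict 3, frames [8, 2, 6, 7, 9]
7 -> hit
9 -> hit
6 -> hit
8 -> hit
6 -> hit
9 -> hit
Hits: 16.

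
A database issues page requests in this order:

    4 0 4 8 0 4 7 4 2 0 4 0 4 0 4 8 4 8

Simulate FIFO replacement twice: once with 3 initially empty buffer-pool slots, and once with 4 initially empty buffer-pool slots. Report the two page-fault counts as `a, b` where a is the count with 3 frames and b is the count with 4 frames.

9, 8

3 frames: F F . F . . F F F F . . . . . F F . → 9 faults.
4 frames: F F . F . . F . F . F F . . . F . . → 8 faults.
8 < 9: adding a frame reduced faults, as is typical.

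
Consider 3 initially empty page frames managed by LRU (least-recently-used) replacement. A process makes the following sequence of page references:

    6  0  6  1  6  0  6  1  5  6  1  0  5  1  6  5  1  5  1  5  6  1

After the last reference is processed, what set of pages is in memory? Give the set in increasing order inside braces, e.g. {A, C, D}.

{1, 5, 6}

6 -> fault, frames {6}
0 -> fault, frames {6,0}
6 -> hit
1 -> fault, frames {0,6,1}
6 -> hit
0 -> hit
6 -> hit
1 -> hit
5 -> fault, evict 0, frames {6,1,5}
6 -> hit
1 -> hit
0 -> fault, evict 5, frames {6,1,0}
5 -> fault, evict 6, frames {1,0,5}
1 -> hit
6 -> fault, evict 0, frames {5,1,6}
5 -> hit
1 -> hit
5 -> hit
1 -> hit
5 -> hit
6 -> hit
1 -> hit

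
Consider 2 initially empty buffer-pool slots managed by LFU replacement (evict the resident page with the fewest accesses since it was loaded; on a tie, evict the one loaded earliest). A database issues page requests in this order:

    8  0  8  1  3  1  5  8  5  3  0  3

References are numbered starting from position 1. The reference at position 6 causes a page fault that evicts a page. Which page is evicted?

pos 1: 8: fault, frames {8}
pos 2: 0: fault, frames {8,0}
pos 3: 8: hit
pos 4: 1: fault, evict 0, frames {8,1}
pos 5: 3: fault, evict 1, frames {8,3}
pos 6: 1: fault, evict 3, frames {8,1}
At position 6, page 3 is evicted.

3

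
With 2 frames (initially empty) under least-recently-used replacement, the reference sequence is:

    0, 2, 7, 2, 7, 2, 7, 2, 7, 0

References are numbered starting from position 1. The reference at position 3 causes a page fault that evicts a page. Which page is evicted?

pos 1: 0: miss, frames (0)
pos 2: 2: miss, frames (0 2)
pos 3: 7: miss, evict 0, frames (2 7)
At position 3, page 0 is evicted.

0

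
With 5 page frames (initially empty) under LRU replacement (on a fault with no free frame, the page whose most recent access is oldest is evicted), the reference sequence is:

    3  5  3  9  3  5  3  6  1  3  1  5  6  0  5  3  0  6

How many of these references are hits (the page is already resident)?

3 -> miss, frames {3}
5 -> miss, frames {3,5}
3 -> hit
9 -> miss, frames {5,3,9}
3 -> hit
5 -> hit
3 -> hit
6 -> miss, frames {9,5,3,6}
1 -> miss, frames {9,5,3,6,1}
3 -> hit
1 -> hit
5 -> hit
6 -> hit
0 -> miss, evict 9, frames {3,1,5,6,0}
5 -> hit
3 -> hit
0 -> hit
6 -> hit
Hits: 12.

12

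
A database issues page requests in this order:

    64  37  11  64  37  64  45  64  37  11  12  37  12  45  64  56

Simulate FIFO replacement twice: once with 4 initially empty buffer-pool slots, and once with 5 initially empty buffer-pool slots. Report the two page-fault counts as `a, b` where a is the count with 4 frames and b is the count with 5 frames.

4 frames: F F F . . . F . . . F . . . F F → 7 faults.
5 frames: F F F . . . F . . . F . . . . F → 6 faults.
6 < 7: adding a frame reduced faults, as is typical.

7, 6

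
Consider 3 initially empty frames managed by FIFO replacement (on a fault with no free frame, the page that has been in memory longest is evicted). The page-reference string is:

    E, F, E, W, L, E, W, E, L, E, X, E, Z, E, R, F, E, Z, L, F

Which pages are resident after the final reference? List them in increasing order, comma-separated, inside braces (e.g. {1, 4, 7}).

E: fault, frames (E)
F: fault, frames (E F)
E: hit
W: fault, frames (E F W)
L: fault, evict E, frames (F W L)
E: fault, evict F, frames (W L E)
W: hit
E: hit
L: hit
E: hit
X: fault, evict W, frames (L E X)
E: hit
Z: fault, evict L, frames (E X Z)
E: hit
R: fault, evict E, frames (X Z R)
F: fault, evict X, frames (Z R F)
E: fault, evict Z, frames (R F E)
Z: fault, evict R, frames (F E Z)
L: fault, evict F, frames (E Z L)
F: fault, evict E, frames (Z L F)

{F, L, Z}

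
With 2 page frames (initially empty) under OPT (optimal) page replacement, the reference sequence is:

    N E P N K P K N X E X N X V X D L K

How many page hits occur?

6

N: miss, frames {N}
E: miss, frames {N,E}
P: miss, evict E, frames {N,P}
N: hit
K: miss, evict N, frames {P,K}
P: hit
K: hit
N: miss, evict P, frames {K,N}
X: miss, evict K, frames {N,X}
E: miss, evict N, frames {X,E}
X: hit
N: miss, evict E, frames {X,N}
X: hit
V: miss, evict N, frames {X,V}
X: hit
D: miss, evict V, frames {X,D}
L: miss, evict D, frames {X,L}
K: miss, evict L, frames {X,K}
Hits: 6.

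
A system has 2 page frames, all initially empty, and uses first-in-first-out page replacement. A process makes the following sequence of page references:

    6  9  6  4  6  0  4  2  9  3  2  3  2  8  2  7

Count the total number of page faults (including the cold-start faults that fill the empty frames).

12

6: miss, frames [6]
9: miss, frames [6, 9]
6: hit
4: miss, evict 6, frames [9, 4]
6: miss, evict 9, frames [4, 6]
0: miss, evict 4, frames [6, 0]
4: miss, evict 6, frames [0, 4]
2: miss, evict 0, frames [4, 2]
9: miss, evict 4, frames [2, 9]
3: miss, evict 2, frames [9, 3]
2: miss, evict 9, frames [3, 2]
3: hit
2: hit
8: miss, evict 3, frames [2, 8]
2: hit
7: miss, evict 2, frames [8, 7]
Page faults: 12.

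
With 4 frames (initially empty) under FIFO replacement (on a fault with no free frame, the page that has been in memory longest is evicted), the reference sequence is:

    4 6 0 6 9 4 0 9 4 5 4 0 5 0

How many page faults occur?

4 -> miss, frames [4]
6 -> miss, frames [4, 6]
0 -> miss, frames [4, 6, 0]
6 -> hit
9 -> miss, frames [4, 6, 0, 9]
4 -> hit
0 -> hit
9 -> hit
4 -> hit
5 -> miss, evict 4, frames [6, 0, 9, 5]
4 -> miss, evict 6, frames [0, 9, 5, 4]
0 -> hit
5 -> hit
0 -> hit
Page faults: 6.

6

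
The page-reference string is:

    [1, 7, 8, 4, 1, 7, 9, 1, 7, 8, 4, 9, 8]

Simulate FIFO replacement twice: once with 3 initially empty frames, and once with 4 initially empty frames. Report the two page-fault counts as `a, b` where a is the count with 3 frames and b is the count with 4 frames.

9, 10

3 frames: F F F F F F F . . F F . . → 9 faults.
4 frames: F F F F . . F F F F F F . → 10 faults.
10 > 9: adding a frame increased faults — Belady's anomaly.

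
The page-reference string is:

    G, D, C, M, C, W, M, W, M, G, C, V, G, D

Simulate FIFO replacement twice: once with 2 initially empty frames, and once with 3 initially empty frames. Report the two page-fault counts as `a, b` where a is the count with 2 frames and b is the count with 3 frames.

2 frames: F F F F . F . . . F F F F F → 10 faults.
3 frames: F F F F . F . . . F F F . F → 9 faults.
9 < 10: adding a frame reduced faults, as is typical.

10, 9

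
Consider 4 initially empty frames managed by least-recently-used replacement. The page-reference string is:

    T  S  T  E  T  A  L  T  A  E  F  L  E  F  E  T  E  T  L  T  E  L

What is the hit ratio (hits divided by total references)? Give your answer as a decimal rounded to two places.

T -> fault, frames {T}
S -> fault, frames {T,S}
T -> hit
E -> fault, frames {S,T,E}
T -> hit
A -> fault, frames {S,E,T,A}
L -> fault, evict S, frames {E,T,A,L}
T -> hit
A -> hit
E -> hit
F -> fault, evict L, frames {T,A,E,F}
L -> fault, evict T, frames {A,E,F,L}
E -> hit
F -> hit
E -> hit
T -> fault, evict A, frames {L,F,E,T}
E -> hit
T -> hit
L -> hit
T -> hit
E -> hit
L -> hit
Hits: 14 of 22 references → 14/22 = 0.6364.

0.64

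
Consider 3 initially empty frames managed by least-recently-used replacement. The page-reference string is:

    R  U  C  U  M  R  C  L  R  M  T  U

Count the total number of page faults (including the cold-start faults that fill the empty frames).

R → miss, frames [R]
U → miss, frames [R, U]
C → miss, frames [R, U, C]
U → hit
M → miss, evict R, frames [C, U, M]
R → miss, evict C, frames [U, M, R]
C → miss, evict U, frames [M, R, C]
L → miss, evict M, frames [R, C, L]
R → hit
M → miss, evict C, frames [L, R, M]
T → miss, evict L, frames [R, M, T]
U → miss, evict R, frames [M, T, U]
Page faults: 10.

10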